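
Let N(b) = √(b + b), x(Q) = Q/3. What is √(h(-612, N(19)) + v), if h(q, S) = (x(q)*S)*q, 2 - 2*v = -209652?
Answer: √(104827 + 124848*√38) ≈ 935.12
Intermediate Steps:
v = 104827 (v = 1 - ½*(-209652) = 1 + 104826 = 104827)
x(Q) = Q/3 (x(Q) = Q*(⅓) = Q/3)
N(b) = √2*√b (N(b) = √(2*b) = √2*√b)
h(q, S) = S*q²/3 (h(q, S) = ((q/3)*S)*q = (S*q/3)*q = S*q²/3)
√(h(-612, N(19)) + v) = √((⅓)*(√2*√19)*(-612)² + 104827) = √((⅓)*√38*374544 + 104827) = √(124848*√38 + 104827) = √(104827 + 124848*√38)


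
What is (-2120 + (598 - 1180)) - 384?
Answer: -3086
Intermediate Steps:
(-2120 + (598 - 1180)) - 384 = (-2120 - 582) - 384 = -2702 - 384 = -3086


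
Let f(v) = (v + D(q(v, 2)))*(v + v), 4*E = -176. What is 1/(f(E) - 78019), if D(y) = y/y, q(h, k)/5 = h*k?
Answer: -1/74235 ≈ -1.3471e-5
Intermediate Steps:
E = -44 (E = (1/4)*(-176) = -44)
q(h, k) = 5*h*k (q(h, k) = 5*(h*k) = 5*h*k)
D(y) = 1
f(v) = 2*v*(1 + v) (f(v) = (v + 1)*(v + v) = (1 + v)*(2*v) = 2*v*(1 + v))
1/(f(E) - 78019) = 1/(2*(-44)*(1 - 44) - 78019) = 1/(2*(-44)*(-43) - 78019) = 1/(3784 - 78019) = 1/(-74235) = -1/74235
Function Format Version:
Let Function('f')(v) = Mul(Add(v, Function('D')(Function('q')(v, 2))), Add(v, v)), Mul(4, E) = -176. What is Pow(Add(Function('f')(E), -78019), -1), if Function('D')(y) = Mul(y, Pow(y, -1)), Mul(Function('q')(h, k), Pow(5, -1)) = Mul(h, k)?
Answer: Rational(-1, 74235) ≈ -1.3471e-5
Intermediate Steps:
E = -44 (E = Mul(Rational(1, 4), -176) = -44)
Function('q')(h, k) = Mul(5, h, k) (Function('q')(h, k) = Mul(5, Mul(h, k)) = Mul(5, h, k))
Function('D')(y) = 1
Function('f')(v) = Mul(2, v, Add(1, v)) (Function('f')(v) = Mul(Add(v, 1), Add(v, v)) = Mul(Add(1, v), Mul(2, v)) = Mul(2, v, Add(1, v)))
Pow(Add(Function('f')(E), -78019), -1) = Pow(Add(Mul(2, -44, Add(1, -44)), -78019), -1) = Pow(Add(Mul(2, -44, -43), -78019), -1) = Pow(Add(3784, -78019), -1) = Pow(-74235, -1) = Rational(-1, 74235)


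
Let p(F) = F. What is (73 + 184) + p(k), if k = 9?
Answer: 266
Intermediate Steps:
(73 + 184) + p(k) = (73 + 184) + 9 = 257 + 9 = 266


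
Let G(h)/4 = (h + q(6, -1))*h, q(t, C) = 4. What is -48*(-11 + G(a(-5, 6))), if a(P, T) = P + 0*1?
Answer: -432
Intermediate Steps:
a(P, T) = P (a(P, T) = P + 0 = P)
G(h) = 4*h*(4 + h) (G(h) = 4*((h + 4)*h) = 4*((4 + h)*h) = 4*(h*(4 + h)) = 4*h*(4 + h))
-48*(-11 + G(a(-5, 6))) = -48*(-11 + 4*(-5)*(4 - 5)) = -48*(-11 + 4*(-5)*(-1)) = -48*(-11 + 20) = -48*9 = -432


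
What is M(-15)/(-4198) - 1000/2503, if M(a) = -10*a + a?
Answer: -4535905/10507594 ≈ -0.43168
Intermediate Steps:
M(a) = -9*a
M(-15)/(-4198) - 1000/2503 = -9*(-15)/(-4198) - 1000/2503 = 135*(-1/4198) - 1000*1/2503 = -135/4198 - 1000/2503 = -4535905/10507594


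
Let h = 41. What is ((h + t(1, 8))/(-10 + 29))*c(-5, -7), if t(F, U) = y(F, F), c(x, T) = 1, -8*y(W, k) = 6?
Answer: 161/76 ≈ 2.1184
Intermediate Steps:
y(W, k) = -3/4 (y(W, k) = -1/8*6 = -3/4)
t(F, U) = -3/4
((h + t(1, 8))/(-10 + 29))*c(-5, -7) = ((41 - 3/4)/(-10 + 29))*1 = ((161/4)/19)*1 = ((161/4)*(1/19))*1 = (161/76)*1 = 161/76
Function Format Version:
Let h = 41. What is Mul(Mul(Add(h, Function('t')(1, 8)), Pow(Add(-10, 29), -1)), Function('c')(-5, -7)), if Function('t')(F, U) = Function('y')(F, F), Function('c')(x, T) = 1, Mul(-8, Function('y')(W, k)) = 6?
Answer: Rational(161, 76) ≈ 2.1184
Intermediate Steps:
Function('y')(W, k) = Rational(-3, 4) (Function('y')(W, k) = Mul(Rational(-1, 8), 6) = Rational(-3, 4))
Function('t')(F, U) = Rational(-3, 4)
Mul(Mul(Add(h, Function('t')(1, 8)), Pow(Add(-10, 29), -1)), Function('c')(-5, -7)) = Mul(Mul(Add(41, Rational(-3, 4)), Pow(Add(-10, 29), -1)), 1) = Mul(Mul(Rational(161, 4), Pow(19, -1)), 1) = Mul(Mul(Rational(161, 4), Rational(1, 19)), 1) = Mul(Rational(161, 76), 1) = Rational(161, 76)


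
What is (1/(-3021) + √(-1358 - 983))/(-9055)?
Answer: 1/27355155 - I*√2341/9055 ≈ 3.6556e-8 - 0.0053433*I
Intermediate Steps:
(1/(-3021) + √(-1358 - 983))/(-9055) = (-1/3021 + √(-2341))*(-1/9055) = (-1/3021 + I*√2341)*(-1/9055) = 1/27355155 - I*√2341/9055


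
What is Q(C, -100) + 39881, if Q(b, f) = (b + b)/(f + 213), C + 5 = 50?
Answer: 4506643/113 ≈ 39882.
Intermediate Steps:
C = 45 (C = -5 + 50 = 45)
Q(b, f) = 2*b/(213 + f) (Q(b, f) = (2*b)/(213 + f) = 2*b/(213 + f))
Q(C, -100) + 39881 = 2*45/(213 - 100) + 39881 = 2*45/113 + 39881 = 2*45*(1/113) + 39881 = 90/113 + 39881 = 4506643/113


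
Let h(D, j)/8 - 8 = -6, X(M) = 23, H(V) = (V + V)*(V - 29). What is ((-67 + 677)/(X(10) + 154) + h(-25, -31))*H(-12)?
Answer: 1128976/59 ≈ 19135.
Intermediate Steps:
H(V) = 2*V*(-29 + V) (H(V) = (2*V)*(-29 + V) = 2*V*(-29 + V))
h(D, j) = 16 (h(D, j) = 64 + 8*(-6) = 64 - 48 = 16)
((-67 + 677)/(X(10) + 154) + h(-25, -31))*H(-12) = ((-67 + 677)/(23 + 154) + 16)*(2*(-12)*(-29 - 12)) = (610/177 + 16)*(2*(-12)*(-41)) = (610*(1/177) + 16)*984 = (610/177 + 16)*984 = (3442/177)*984 = 1128976/59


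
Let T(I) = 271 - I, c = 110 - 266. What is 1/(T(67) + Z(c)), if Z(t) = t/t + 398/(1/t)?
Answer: -1/61883 ≈ -1.6160e-5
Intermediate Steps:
c = -156
Z(t) = 1 + 398*t
1/(T(67) + Z(c)) = 1/((271 - 1*67) + (1 + 398*(-156))) = 1/((271 - 67) + (1 - 62088)) = 1/(204 - 62087) = 1/(-61883) = -1/61883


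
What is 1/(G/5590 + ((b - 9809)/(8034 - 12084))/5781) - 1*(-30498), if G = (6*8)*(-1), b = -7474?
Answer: 1039903557888/34240481 ≈ 30371.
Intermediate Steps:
G = -48 (G = 48*(-1) = -48)
1/(G/5590 + ((b - 9809)/(8034 - 12084))/5781) - 1*(-30498) = 1/(-48/5590 + ((-7474 - 9809)/(8034 - 12084))/5781) - 1*(-30498) = 1/(-48*1/5590 - 17283/(-4050)*(1/5781)) + 30498 = 1/(-24/2795 - 17283*(-1/4050)*(1/5781)) + 30498 = 1/(-24/2795 + (5761/1350)*(1/5781)) + 30498 = 1/(-24/2795 + 5761/7804350) + 30498 = 1/(-34240481/4362631650) + 30498 = -4362631650/34240481 + 30498 = 1039903557888/34240481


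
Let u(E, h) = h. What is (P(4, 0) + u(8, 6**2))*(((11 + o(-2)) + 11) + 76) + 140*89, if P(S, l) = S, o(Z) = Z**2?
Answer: 16540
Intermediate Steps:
(P(4, 0) + u(8, 6**2))*(((11 + o(-2)) + 11) + 76) + 140*89 = (4 + 6**2)*(((11 + (-2)**2) + 11) + 76) + 140*89 = (4 + 36)*(((11 + 4) + 11) + 76) + 12460 = 40*((15 + 11) + 76) + 12460 = 40*(26 + 76) + 12460 = 40*102 + 12460 = 4080 + 12460 = 16540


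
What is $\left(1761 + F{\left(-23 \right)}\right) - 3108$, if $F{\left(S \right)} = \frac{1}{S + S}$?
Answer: $- \frac{61963}{46} \approx -1347.0$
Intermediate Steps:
$F{\left(S \right)} = \frac{1}{2 S}$
$\left(1761 + F{\left(-23 \right)}\right) - 3108 = \left(1761 + \frac{1}{2 \left(-23\right)}\right) - 3108 = \left(1761 + \frac{1}{2} \left(- \frac{1}{23}\right)\right) - 3108 = \left(1761 - \frac{1}{46}\right) - 3108 = \frac{81005}{46} - 3108 = - \frac{61963}{46}$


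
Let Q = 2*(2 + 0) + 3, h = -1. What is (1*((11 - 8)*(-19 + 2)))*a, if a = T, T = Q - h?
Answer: -408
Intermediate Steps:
Q = 7 (Q = 2*2 + 3 = 4 + 3 = 7)
T = 8 (T = 7 - 1*(-1) = 7 + 1 = 8)
a = 8
(1*((11 - 8)*(-19 + 2)))*a = (1*((11 - 8)*(-19 + 2)))*8 = (1*(3*(-17)))*8 = (1*(-51))*8 = -51*8 = -408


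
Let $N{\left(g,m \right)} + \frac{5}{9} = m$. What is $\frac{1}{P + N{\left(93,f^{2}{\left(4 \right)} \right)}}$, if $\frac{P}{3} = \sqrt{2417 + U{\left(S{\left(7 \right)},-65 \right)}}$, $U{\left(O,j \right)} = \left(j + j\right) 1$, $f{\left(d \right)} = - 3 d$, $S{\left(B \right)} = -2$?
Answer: $- \frac{11619}{542} + \frac{243 \sqrt{2287}}{542} \approx 0.0034854$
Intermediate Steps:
$N{\left(g,m \right)} = - \frac{5}{9} + m$
$U{\left(O,j \right)} = 2 j$ ($U{\left(O,j \right)} = 2 j 1 = 2 j$)
$P = 3 \sqrt{2287}$ ($P = 3 \sqrt{2417 + 2 \left(-65\right)} = 3 \sqrt{2417 - 130} = 3 \sqrt{2287} \approx 143.47$)
$\frac{1}{P + N{\left(93,f^{2}{\left(4 \right)} \right)}} = \frac{1}{3 \sqrt{2287} - \left(\frac{5}{9} - \left(\left(-3\right) 4\right)^{2}\right)} = \frac{1}{3 \sqrt{2287} - \left(\frac{5}{9} - \left(-12\right)^{2}\right)} = \frac{1}{3 \sqrt{2287} + \left(- \frac{5}{9} + 144\right)} = \frac{1}{3 \sqrt{2287} + \frac{1291}{9}} = \frac{1}{\frac{1291}{9} + 3 \sqrt{2287}}$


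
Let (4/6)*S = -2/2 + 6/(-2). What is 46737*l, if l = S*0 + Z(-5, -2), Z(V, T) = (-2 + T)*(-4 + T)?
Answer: 1121688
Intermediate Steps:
Z(V, T) = (-4 + T)*(-2 + T)
S = -6 (S = 3*(-2/2 + 6/(-2))/2 = 3*(-2*½ + 6*(-½))/2 = 3*(-1 - 3)/2 = (3/2)*(-4) = -6)
l = 24 (l = -6*0 + (8 + (-2)² - 6*(-2)) = 0 + (8 + 4 + 12) = 0 + 24 = 24)
46737*l = 46737*24 = 1121688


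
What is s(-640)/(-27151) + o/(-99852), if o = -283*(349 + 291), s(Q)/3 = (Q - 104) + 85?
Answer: 1278749131/677770413 ≈ 1.8867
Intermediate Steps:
s(Q) = -57 + 3*Q (s(Q) = 3*((Q - 104) + 85) = 3*((-104 + Q) + 85) = 3*(-19 + Q) = -57 + 3*Q)
o = -181120 (o = -283*640 = -181120)
s(-640)/(-27151) + o/(-99852) = (-57 + 3*(-640))/(-27151) - 181120/(-99852) = (-57 - 1920)*(-1/27151) - 181120*(-1/99852) = -1977*(-1/27151) + 45280/24963 = 1977/27151 + 45280/24963 = 1278749131/677770413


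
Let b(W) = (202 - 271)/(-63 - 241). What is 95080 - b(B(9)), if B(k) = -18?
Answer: 28904251/304 ≈ 95080.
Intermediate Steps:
b(W) = 69/304 (b(W) = -69/(-304) = -69*(-1/304) = 69/304)
95080 - b(B(9)) = 95080 - 1*69/304 = 95080 - 69/304 = 28904251/304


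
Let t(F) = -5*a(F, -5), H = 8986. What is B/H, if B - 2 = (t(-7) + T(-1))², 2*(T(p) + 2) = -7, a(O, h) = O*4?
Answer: 72369/35944 ≈ 2.0134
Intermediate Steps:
a(O, h) = 4*O
T(p) = -11/2 (T(p) = -2 + (½)*(-7) = -2 - 7/2 = -11/2)
t(F) = -20*F
B = 72369/4 (B = 2 + (-20*(-7) - 11/2)² = 2 + (140 - 11/2)² = 2 + (269/2)² = 2 + 72361/4 = 72369/4 ≈ 18092.)
B/H = (72369/4)/8986 = (72369/4)*(1/8986) = 72369/35944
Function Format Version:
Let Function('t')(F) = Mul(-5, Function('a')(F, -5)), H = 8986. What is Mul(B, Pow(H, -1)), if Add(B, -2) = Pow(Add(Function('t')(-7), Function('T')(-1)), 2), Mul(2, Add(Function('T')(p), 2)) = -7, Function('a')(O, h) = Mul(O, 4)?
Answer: Rational(72369, 35944) ≈ 2.0134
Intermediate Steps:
Function('a')(O, h) = Mul(4, O)
Function('T')(p) = Rational(-11, 2) (Function('T')(p) = Add(-2, Mul(Rational(1, 2), -7)) = Add(-2, Rational(-7, 2)) = Rational(-11, 2))
Function('t')(F) = Mul(-20, F) (Function('t')(F) = Mul(-5, Mul(4, F)) = Mul(-20, F))
B = Rational(72369, 4) (B = Add(2, Pow(Add(Mul(-20, -7), Rational(-11, 2)), 2)) = Add(2, Pow(Add(140, Rational(-11, 2)), 2)) = Add(2, Pow(Rational(269, 2), 2)) = Add(2, Rational(72361, 4)) = Rational(72369, 4) ≈ 18092.)
Mul(B, Pow(H, -1)) = Mul(Rational(72369, 4), Pow(8986, -1)) = Mul(Rational(72369, 4), Rational(1, 8986)) = Rational(72369, 35944)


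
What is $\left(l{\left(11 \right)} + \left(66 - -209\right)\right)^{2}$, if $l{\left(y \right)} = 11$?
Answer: $81796$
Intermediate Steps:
$\left(l{\left(11 \right)} + \left(66 - -209\right)\right)^{2} = \left(11 + \left(66 - -209\right)\right)^{2} = \left(11 + \left(66 + 209\right)\right)^{2} = \left(11 + 275\right)^{2} = 286^{2} = 81796$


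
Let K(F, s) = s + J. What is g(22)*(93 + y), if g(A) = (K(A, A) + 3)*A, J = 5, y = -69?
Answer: 15840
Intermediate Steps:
K(F, s) = 5 + s (K(F, s) = s + 5 = 5 + s)
g(A) = A*(8 + A) (g(A) = ((5 + A) + 3)*A = (8 + A)*A = A*(8 + A))
g(22)*(93 + y) = (22*(8 + 22))*(93 - 69) = (22*30)*24 = 660*24 = 15840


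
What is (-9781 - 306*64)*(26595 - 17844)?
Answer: -256973115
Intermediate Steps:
(-9781 - 306*64)*(26595 - 17844) = (-9781 - 19584)*8751 = -29365*8751 = -256973115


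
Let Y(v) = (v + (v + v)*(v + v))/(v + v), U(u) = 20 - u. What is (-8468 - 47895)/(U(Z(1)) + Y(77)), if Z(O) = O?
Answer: -112726/347 ≈ -324.86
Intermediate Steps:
Y(v) = (v + 4*v**2)/(2*v) (Y(v) = (v + (2*v)*(2*v))/((2*v)) = (v + 4*v**2)*(1/(2*v)) = (v + 4*v**2)/(2*v))
(-8468 - 47895)/(U(Z(1)) + Y(77)) = (-8468 - 47895)/((20 - 1*1) + (1/2 + 2*77)) = -56363/((20 - 1) + (1/2 + 154)) = -56363/(19 + 309/2) = -56363/347/2 = -56363*2/347 = -112726/347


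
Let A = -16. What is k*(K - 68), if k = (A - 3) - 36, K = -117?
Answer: 10175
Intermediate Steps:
k = -55 (k = (-16 - 3) - 36 = -19 - 36 = -55)
k*(K - 68) = -55*(-117 - 68) = -55*(-185) = 10175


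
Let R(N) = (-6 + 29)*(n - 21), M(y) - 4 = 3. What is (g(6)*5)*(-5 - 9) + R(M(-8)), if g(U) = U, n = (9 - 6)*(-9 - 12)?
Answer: -2352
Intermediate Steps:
M(y) = 7 (M(y) = 4 + 3 = 7)
n = -63 (n = 3*(-21) = -63)
R(N) = -1932 (R(N) = (-6 + 29)*(-63 - 21) = 23*(-84) = -1932)
(g(6)*5)*(-5 - 9) + R(M(-8)) = (6*5)*(-5 - 9) - 1932 = 30*(-14) - 1932 = -420 - 1932 = -2352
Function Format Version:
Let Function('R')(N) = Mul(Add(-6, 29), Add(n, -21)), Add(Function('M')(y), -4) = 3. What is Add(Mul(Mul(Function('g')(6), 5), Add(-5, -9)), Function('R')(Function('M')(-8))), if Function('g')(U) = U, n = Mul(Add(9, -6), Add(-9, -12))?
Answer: -2352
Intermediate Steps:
Function('M')(y) = 7 (Function('M')(y) = Add(4, 3) = 7)
n = -63 (n = Mul(3, -21) = -63)
Function('R')(N) = -1932 (Function('R')(N) = Mul(Add(-6, 29), Add(-63, -21)) = Mul(23, -84) = -1932)
Add(Mul(Mul(Function('g')(6), 5), Add(-5, -9)), Function('R')(Function('M')(-8))) = Add(Mul(Mul(6, 5), Add(-5, -9)), -1932) = Add(Mul(30, -14), -1932) = Add(-420, -1932) = -2352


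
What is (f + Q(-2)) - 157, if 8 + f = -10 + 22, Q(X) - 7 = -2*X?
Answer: -142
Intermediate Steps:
Q(X) = 7 - 2*X
f = 4 (f = -8 + (-10 + 22) = -8 + 12 = 4)
(f + Q(-2)) - 157 = (4 + (7 - 2*(-2))) - 157 = (4 + (7 + 4)) - 157 = (4 + 11) - 157 = 15 - 157 = -142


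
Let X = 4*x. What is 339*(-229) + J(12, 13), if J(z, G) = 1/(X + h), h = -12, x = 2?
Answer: -310525/4 ≈ -77631.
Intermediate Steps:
X = 8 (X = 4*2 = 8)
J(z, G) = -¼ (J(z, G) = 1/(8 - 12) = 1/(-4) = -¼)
339*(-229) + J(12, 13) = 339*(-229) - ¼ = -77631 - ¼ = -310525/4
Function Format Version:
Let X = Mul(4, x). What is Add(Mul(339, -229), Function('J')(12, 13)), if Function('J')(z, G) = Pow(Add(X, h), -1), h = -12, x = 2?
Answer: Rational(-310525, 4) ≈ -77631.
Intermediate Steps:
X = 8 (X = Mul(4, 2) = 8)
Function('J')(z, G) = Rational(-1, 4) (Function('J')(z, G) = Pow(Add(8, -12), -1) = Pow(-4, -1) = Rational(-1, 4))
Add(Mul(339, -229), Function('J')(12, 13)) = Add(Mul(339, -229), Rational(-1, 4)) = Add(-77631, Rational(-1, 4)) = Rational(-310525, 4)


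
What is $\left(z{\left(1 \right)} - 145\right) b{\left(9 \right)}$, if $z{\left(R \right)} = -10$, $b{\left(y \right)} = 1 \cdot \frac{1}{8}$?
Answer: $- \frac{155}{8} \approx -19.375$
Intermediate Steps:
$b{\left(y \right)} = \frac{1}{8}$ ($b{\left(y \right)} = 1 \cdot \frac{1}{8} = \frac{1}{8}$)
$\left(z{\left(1 \right)} - 145\right) b{\left(9 \right)} = \left(-10 - 145\right) \frac{1}{8} = \left(-155\right) \frac{1}{8} = - \frac{155}{8}$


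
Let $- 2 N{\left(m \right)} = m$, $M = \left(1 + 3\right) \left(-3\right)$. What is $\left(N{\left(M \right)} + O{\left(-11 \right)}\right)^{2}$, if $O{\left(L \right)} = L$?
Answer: $25$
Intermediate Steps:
$M = -12$ ($M = 4 \left(-3\right) = -12$)
$N{\left(m \right)} = - \frac{m}{2}$
$\left(N{\left(M \right)} + O{\left(-11 \right)}\right)^{2} = \left(\left(- \frac{1}{2}\right) \left(-12\right) - 11\right)^{2} = \left(6 - 11\right)^{2} = \left(-5\right)^{2} = 25$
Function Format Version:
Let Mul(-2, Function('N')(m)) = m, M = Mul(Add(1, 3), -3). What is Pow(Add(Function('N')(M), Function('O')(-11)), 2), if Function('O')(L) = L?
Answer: 25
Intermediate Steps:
M = -12 (M = Mul(4, -3) = -12)
Function('N')(m) = Mul(Rational(-1, 2), m)
Pow(Add(Function('N')(M), Function('O')(-11)), 2) = Pow(Add(Mul(Rational(-1, 2), -12), -11), 2) = Pow(Add(6, -11), 2) = Pow(-5, 2) = 25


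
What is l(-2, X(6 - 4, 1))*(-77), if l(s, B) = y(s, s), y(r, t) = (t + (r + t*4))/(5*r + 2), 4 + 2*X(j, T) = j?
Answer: -231/2 ≈ -115.50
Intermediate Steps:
X(j, T) = -2 + j/2
y(r, t) = (r + 5*t)/(2 + 5*r) (y(r, t) = (t + (r + 4*t))/(2 + 5*r) = (r + 5*t)/(2 + 5*r))
l(s, B) = 6*s/(2 + 5*s) (l(s, B) = (s + 5*s)/(2 + 5*s) = (6*s)/(2 + 5*s) = 6*s/(2 + 5*s))
l(-2, X(6 - 4, 1))*(-77) = (6*(-2)/(2 + 5*(-2)))*(-77) = (6*(-2)/(2 - 10))*(-77) = (6*(-2)/(-8))*(-77) = (6*(-2)*(-⅛))*(-77) = (3/2)*(-77) = -231/2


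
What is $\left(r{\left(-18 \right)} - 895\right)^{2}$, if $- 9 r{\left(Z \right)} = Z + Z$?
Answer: $793881$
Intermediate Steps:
$r{\left(Z \right)} = - \frac{2 Z}{9}$ ($r{\left(Z \right)} = - \frac{Z + Z}{9} = - \frac{2 Z}{9}$)
$\left(r{\left(-18 \right)} - 895\right)^{2} = \left(\left(- \frac{2}{9}\right) \left(-18\right) - 895\right)^{2} = \left(4 - 895\right)^{2} = \left(-891\right)^{2} = 793881$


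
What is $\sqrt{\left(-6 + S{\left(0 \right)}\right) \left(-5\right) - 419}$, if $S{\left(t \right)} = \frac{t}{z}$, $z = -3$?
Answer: $i \sqrt{389} \approx 19.723 i$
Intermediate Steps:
$S{\left(t \right)} = - \frac{t}{3}$ ($S{\left(t \right)} = \frac{t}{-3} = t \left(- \frac{1}{3}\right) = - \frac{t}{3}$)
$\sqrt{\left(-6 + S{\left(0 \right)}\right) \left(-5\right) - 419} = \sqrt{\left(-6 - 0\right) \left(-5\right) - 419} = \sqrt{\left(-6 + 0\right) \left(-5\right) - 419} = \sqrt{\left(-6\right) \left(-5\right) - 419} = \sqrt{30 - 419} = \sqrt{-389} = i \sqrt{389}$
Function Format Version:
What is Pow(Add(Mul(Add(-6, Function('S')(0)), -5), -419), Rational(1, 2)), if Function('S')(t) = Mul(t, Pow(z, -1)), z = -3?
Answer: Mul(I, Pow(389, Rational(1, 2))) ≈ Mul(19.723, I)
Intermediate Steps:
Function('S')(t) = Mul(Rational(-1, 3), t) (Function('S')(t) = Mul(t, Pow(-3, -1)) = Mul(t, Rational(-1, 3)) = Mul(Rational(-1, 3), t))
Pow(Add(Mul(Add(-6, Function('S')(0)), -5), -419), Rational(1, 2)) = Pow(Add(Mul(Add(-6, Mul(Rational(-1, 3), 0)), -5), -419), Rational(1, 2)) = Pow(Add(Mul(Add(-6, 0), -5), -419), Rational(1, 2)) = Pow(Add(Mul(-6, -5), -419), Rational(1, 2)) = Pow(Add(30, -419), Rational(1, 2)) = Pow(-389, Rational(1, 2)) = Mul(I, Pow(389, Rational(1, 2)))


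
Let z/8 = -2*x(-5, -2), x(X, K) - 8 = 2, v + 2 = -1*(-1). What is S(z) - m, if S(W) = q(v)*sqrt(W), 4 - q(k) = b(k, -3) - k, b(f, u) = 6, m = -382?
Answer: 382 - 12*I*sqrt(10) ≈ 382.0 - 37.947*I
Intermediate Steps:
v = -1 (v = -2 - 1*(-1) = -2 + 1 = -1)
x(X, K) = 10 (x(X, K) = 8 + 2 = 10)
z = -160 (z = 8*(-2*10) = 8*(-20) = -160)
q(k) = -2 + k (q(k) = 4 - (6 - k) = 4 + (-6 + k) = -2 + k)
S(W) = -3*sqrt(W) (S(W) = (-2 - 1)*sqrt(W) = -3*sqrt(W))
S(z) - m = -12*I*sqrt(10) - 1*(-382) = -12*I*sqrt(10) + 382 = 382 - 12*I*sqrt(10)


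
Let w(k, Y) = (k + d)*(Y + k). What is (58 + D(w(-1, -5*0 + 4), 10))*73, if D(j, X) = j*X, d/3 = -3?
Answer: -17666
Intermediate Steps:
d = -9 (d = 3*(-3) = -9)
w(k, Y) = (-9 + k)*(Y + k) (w(k, Y) = (k - 9)*(Y + k) = (-9 + k)*(Y + k))
D(j, X) = X*j
(58 + D(w(-1, -5*0 + 4), 10))*73 = (58 + 10*((-1)² - 9*(-5*0 + 4) - 9*(-1) + (-5*0 + 4)*(-1)))*73 = (58 + 10*(1 - 9*(0 + 4) + 9 + (0 + 4)*(-1)))*73 = (58 + 10*(1 - 9*4 + 9 + 4*(-1)))*73 = (58 + 10*(1 - 36 + 9 - 4))*73 = (58 + 10*(-30))*73 = (58 - 300)*73 = -242*73 = -17666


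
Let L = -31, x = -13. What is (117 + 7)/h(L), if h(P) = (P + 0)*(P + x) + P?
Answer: 4/43 ≈ 0.093023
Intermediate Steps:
h(P) = P + P*(-13 + P) (h(P) = (P + 0)*(P - 13) + P = P*(-13 + P) + P = P + P*(-13 + P))
(117 + 7)/h(L) = (117 + 7)/((-31*(-12 - 31))) = 124/((-31*(-43))) = 124/1333 = 124*(1/1333) = 4/43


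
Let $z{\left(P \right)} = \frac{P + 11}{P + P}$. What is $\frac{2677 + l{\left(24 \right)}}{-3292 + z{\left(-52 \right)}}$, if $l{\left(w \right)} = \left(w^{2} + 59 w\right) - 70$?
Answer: $- \frac{159432}{114109} \approx -1.3972$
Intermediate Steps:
$z{\left(P \right)} = \frac{11 + P}{2 P}$
$l{\left(w \right)} = -70 + w^{2} + 59 w$
$\frac{2677 + l{\left(24 \right)}}{-3292 + z{\left(-52 \right)}} = \frac{2677 + \left(-70 + 24^{2} + 59 \cdot 24\right)}{-3292 + \frac{11 - 52}{2 \left(-52\right)}} = \frac{2677 + \left(-70 + 576 + 1416\right)}{-3292 + \frac{1}{2} \left(- \frac{1}{52}\right) \left(-41\right)} = \frac{2677 + 1922}{-3292 + \frac{41}{104}} = \frac{4599}{- \frac{342327}{104}} = 4599 \left(- \frac{104}{342327}\right) = - \frac{159432}{114109}$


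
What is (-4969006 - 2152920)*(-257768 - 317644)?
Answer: 4098041683512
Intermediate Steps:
(-4969006 - 2152920)*(-257768 - 317644) = -7121926*(-575412) = 4098041683512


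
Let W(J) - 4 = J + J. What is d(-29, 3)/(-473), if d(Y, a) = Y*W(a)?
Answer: 290/473 ≈ 0.61311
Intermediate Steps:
W(J) = 4 + 2*J (W(J) = 4 + (J + J) = 4 + 2*J)
d(Y, a) = Y*(4 + 2*a)
d(-29, 3)/(-473) = (2*(-29)*(2 + 3))/(-473) = (2*(-29)*5)*(-1/473) = -290*(-1/473) = 290/473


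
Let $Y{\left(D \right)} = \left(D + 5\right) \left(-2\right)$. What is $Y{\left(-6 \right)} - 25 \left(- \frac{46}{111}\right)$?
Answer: $\frac{1372}{111} \approx 12.36$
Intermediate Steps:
$Y{\left(D \right)} = -10 - 2 D$ ($Y{\left(D \right)} = \left(5 + D\right) \left(-2\right) = -10 - 2 D$)
$Y{\left(-6 \right)} - 25 \left(- \frac{46}{111}\right) = \left(-10 - -12\right) - 25 \left(- \frac{46}{111}\right) = \left(-10 + 12\right) - 25 \left(\left(-46\right) \frac{1}{111}\right) = 2 - - \frac{1150}{111} = 2 + \frac{1150}{111} = \frac{1372}{111}$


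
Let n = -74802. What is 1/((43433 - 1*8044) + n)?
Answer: -1/39413 ≈ -2.5372e-5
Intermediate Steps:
1/((43433 - 1*8044) + n) = 1/((43433 - 1*8044) - 74802) = 1/((43433 - 8044) - 74802) = 1/(35389 - 74802) = 1/(-39413) = -1/39413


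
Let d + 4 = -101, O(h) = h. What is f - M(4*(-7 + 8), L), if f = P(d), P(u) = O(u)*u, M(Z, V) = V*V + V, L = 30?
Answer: 10095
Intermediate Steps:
d = -105 (d = -4 - 101 = -105)
M(Z, V) = V + V² (M(Z, V) = V² + V = V + V²)
P(u) = u² (P(u) = u*u = u²)
f = 11025 (f = (-105)² = 11025)
f - M(4*(-7 + 8), L) = 11025 - 30*(1 + 30) = 11025 - 30*31 = 11025 - 1*930 = 11025 - 930 = 10095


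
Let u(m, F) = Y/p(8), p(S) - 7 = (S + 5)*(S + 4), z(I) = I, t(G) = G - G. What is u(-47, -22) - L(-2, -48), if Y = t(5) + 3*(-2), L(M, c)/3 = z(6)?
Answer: -2940/163 ≈ -18.037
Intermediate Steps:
t(G) = 0
p(S) = 7 + (4 + S)*(5 + S) (p(S) = 7 + (S + 5)*(S + 4) = 7 + (5 + S)*(4 + S) = 7 + (4 + S)*(5 + S))
L(M, c) = 18 (L(M, c) = 3*6 = 18)
Y = -6 (Y = 0 + 3*(-2) = 0 - 6 = -6)
u(m, F) = -6/163 (u(m, F) = -6/(27 + 8² + 9*8) = -6/(27 + 64 + 72) = -6/163)
u(-47, -22) - L(-2, -48) = -6/163 - 1*18 = -6/163 - 18 = -2940/163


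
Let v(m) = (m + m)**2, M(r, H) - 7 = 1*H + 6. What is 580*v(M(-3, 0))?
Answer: 392080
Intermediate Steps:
M(r, H) = 13 + H (M(r, H) = 7 + (1*H + 6) = 7 + (H + 6) = 7 + (6 + H) = 13 + H)
v(m) = 4*m**2 (v(m) = (2*m)**2 = 4*m**2)
580*v(M(-3, 0)) = 580*(4*(13 + 0)**2) = 580*(4*13**2) = 580*(4*169) = 580*676 = 392080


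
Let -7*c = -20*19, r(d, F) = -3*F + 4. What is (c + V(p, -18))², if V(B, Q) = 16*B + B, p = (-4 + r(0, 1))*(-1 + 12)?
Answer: 12581209/49 ≈ 2.5676e+5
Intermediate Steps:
r(d, F) = 4 - 3*F
p = -33 (p = (-4 + (4 - 3*1))*(-1 + 12) = (-4 + (4 - 3))*11 = (-4 + 1)*11 = -3*11 = -33)
c = 380/7 (c = -(-20)*19/7 = -⅐*(-380) = 380/7 ≈ 54.286)
V(B, Q) = 17*B
(c + V(p, -18))² = (380/7 + 17*(-33))² = (380/7 - 561)² = (-3547/7)² = 12581209/49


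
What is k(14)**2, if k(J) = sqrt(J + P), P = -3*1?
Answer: 11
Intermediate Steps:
P = -3
k(J) = sqrt(-3 + J) (k(J) = sqrt(J - 3) = sqrt(-3 + J))
k(14)**2 = (sqrt(-3 + 14))**2 = (sqrt(11))**2 = 11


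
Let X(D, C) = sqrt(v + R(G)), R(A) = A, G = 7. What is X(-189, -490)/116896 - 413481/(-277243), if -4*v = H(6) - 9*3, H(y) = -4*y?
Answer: 413481/277243 + sqrt(79)/233792 ≈ 1.4914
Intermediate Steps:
v = 51/4 (v = -(-4*6 - 9*3)/4 = -(-24 - 27)/4 = -1/4*(-51) = 51/4 ≈ 12.750)
X(D, C) = sqrt(79)/2 (X(D, C) = sqrt(51/4 + 7) = sqrt(79/4) = sqrt(79)/2)
X(-189, -490)/116896 - 413481/(-277243) = (sqrt(79)/2)/116896 - 413481/(-277243) = (sqrt(79)/2)*(1/116896) - 413481*(-1/277243) = sqrt(79)/233792 + 413481/277243 = 413481/277243 + sqrt(79)/233792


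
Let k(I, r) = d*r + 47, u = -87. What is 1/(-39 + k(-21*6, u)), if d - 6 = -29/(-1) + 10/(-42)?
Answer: -7/21114 ≈ -0.00033153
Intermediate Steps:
d = 730/21 (d = 6 + (-29/(-1) + 10/(-42)) = 6 + (-29*(-1) + 10*(-1/42)) = 6 + (29 - 5/21) = 6 + 604/21 = 730/21 ≈ 34.762)
k(I, r) = 47 + 730*r/21 (k(I, r) = 730*r/21 + 47 = 47 + 730*r/21)
1/(-39 + k(-21*6, u)) = 1/(-39 + (47 + (730/21)*(-87))) = 1/(-39 + (47 - 21170/7)) = 1/(-39 - 20841/7) = 1/(-21114/7) = -7/21114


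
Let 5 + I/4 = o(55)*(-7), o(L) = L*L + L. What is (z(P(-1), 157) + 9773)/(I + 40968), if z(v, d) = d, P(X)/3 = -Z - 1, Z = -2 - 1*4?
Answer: -4965/22646 ≈ -0.21924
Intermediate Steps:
Z = -6 (Z = -2 - 4 = -6)
o(L) = L + L² (o(L) = L² + L = L + L²)
P(X) = 15 (P(X) = 3*(-1*(-6) - 1) = 3*(6 - 1) = 3*5 = 15)
I = -86260 (I = -20 + 4*((55*(1 + 55))*(-7)) = -20 + 4*((55*56)*(-7)) = -20 + 4*(3080*(-7)) = -20 + 4*(-21560) = -20 - 86240 = -86260)
(z(P(-1), 157) + 9773)/(I + 40968) = (157 + 9773)/(-86260 + 40968) = 9930/(-45292) = 9930*(-1/45292) = -4965/22646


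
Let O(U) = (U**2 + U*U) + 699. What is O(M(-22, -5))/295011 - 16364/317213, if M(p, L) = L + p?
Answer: -1381110521/31193774781 ≈ -0.044275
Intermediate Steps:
O(U) = 699 + 2*U**2 (O(U) = (U**2 + U**2) + 699 = 2*U**2 + 699 = 699 + 2*U**2)
O(M(-22, -5))/295011 - 16364/317213 = (699 + 2*(-5 - 22)**2)/295011 - 16364/317213 = (699 + 2*(-27)**2)*(1/295011) - 16364*1/317213 = (699 + 2*729)*(1/295011) - 16364/317213 = (699 + 1458)*(1/295011) - 16364/317213 = 2157*(1/295011) - 16364/317213 = 719/98337 - 16364/317213 = -1381110521/31193774781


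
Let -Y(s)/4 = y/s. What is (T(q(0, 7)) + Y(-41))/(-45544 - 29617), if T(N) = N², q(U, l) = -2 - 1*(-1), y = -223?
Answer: 851/3081601 ≈ 0.00027616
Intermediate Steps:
q(U, l) = -1 (q(U, l) = -2 + 1 = -1)
Y(s) = 892/s (Y(s) = -(-892)/s = 892/s)
(T(q(0, 7)) + Y(-41))/(-45544 - 29617) = ((-1)² + 892/(-41))/(-45544 - 29617) = (1 + 892*(-1/41))/(-75161) = (1 - 892/41)*(-1/75161) = -851/41*(-1/75161) = 851/3081601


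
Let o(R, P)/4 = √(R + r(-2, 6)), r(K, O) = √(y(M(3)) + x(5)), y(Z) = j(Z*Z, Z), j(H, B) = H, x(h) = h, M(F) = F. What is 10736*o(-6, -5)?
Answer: 42944*√(-6 + √14) ≈ 64535.0*I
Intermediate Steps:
y(Z) = Z² (y(Z) = Z*Z = Z²)
r(K, O) = √14 (r(K, O) = √(3² + 5) = √(9 + 5) = √14)
o(R, P) = 4*√(R + √14)
10736*o(-6, -5) = 10736*(4*√(-6 + √14)) = 42944*√(-6 + √14)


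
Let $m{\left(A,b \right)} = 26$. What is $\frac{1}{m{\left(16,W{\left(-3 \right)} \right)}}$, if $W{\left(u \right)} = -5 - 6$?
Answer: $\frac{1}{26} \approx 0.038462$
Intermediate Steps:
$W{\left(u \right)} = -11$ ($W{\left(u \right)} = -5 - 6 = -11$)
$\frac{1}{m{\left(16,W{\left(-3 \right)} \right)}} = \frac{1}{26}$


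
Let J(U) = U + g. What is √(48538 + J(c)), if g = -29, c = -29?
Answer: 4*√3030 ≈ 220.18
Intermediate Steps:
J(U) = -29 + U (J(U) = U - 29 = -29 + U)
√(48538 + J(c)) = √(48538 + (-29 - 29)) = √(48538 - 58) = √48480 = 4*√3030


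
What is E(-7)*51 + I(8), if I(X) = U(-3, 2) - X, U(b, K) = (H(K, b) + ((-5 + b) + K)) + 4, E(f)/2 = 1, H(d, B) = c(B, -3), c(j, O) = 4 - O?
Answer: 99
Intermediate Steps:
H(d, B) = 7 (H(d, B) = 4 - 1*(-3) = 4 + 3 = 7)
E(f) = 2 (E(f) = 2*1 = 2)
U(b, K) = 6 + K + b (U(b, K) = (7 + ((-5 + b) + K)) + 4 = (7 + (-5 + K + b)) + 4 = (2 + K + b) + 4 = 6 + K + b)
I(X) = 5 - X (I(X) = (6 + 2 - 3) - X = 5 - X)
E(-7)*51 + I(8) = 2*51 + (5 - 1*8) = 102 + (5 - 8) = 102 - 3 = 99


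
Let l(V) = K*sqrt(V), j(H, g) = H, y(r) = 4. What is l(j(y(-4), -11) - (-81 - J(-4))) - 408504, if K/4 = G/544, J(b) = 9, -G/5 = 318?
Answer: -408504 - 795*sqrt(94)/68 ≈ -4.0862e+5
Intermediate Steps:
G = -1590 (G = -5*318 = -1590)
K = -795/68 (K = 4*(-1590/544) = 4*(-1590*1/544) = 4*(-795/272) = -795/68 ≈ -11.691)
l(V) = -795*sqrt(V)/68
l(j(y(-4), -11) - (-81 - J(-4))) - 408504 = -795*sqrt(4 - (-81 - 1*9))/68 - 408504 = -795*sqrt(4 - (-81 - 9))/68 - 408504 = -795*sqrt(4 - 1*(-90))/68 - 408504 = -795*sqrt(4 + 90)/68 - 408504 = -795*sqrt(94)/68 - 408504 = -408504 - 795*sqrt(94)/68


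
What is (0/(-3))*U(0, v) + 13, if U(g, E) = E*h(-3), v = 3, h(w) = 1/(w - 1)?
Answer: 13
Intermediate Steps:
h(w) = 1/(-1 + w)
U(g, E) = -E/4 (U(g, E) = E/(-1 - 3) = E/(-4) = E*(-¼) = -E/4)
(0/(-3))*U(0, v) + 13 = (0/(-3))*(-¼*3) + 13 = (0*(-⅓))*(-¾) + 13 = 0*(-¾) + 13 = 0 + 13 = 13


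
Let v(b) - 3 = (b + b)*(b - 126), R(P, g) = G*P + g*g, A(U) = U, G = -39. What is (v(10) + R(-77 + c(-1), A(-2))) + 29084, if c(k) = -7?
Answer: 30047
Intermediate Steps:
R(P, g) = g**2 - 39*P (R(P, g) = -39*P + g*g = -39*P + g**2 = g**2 - 39*P)
v(b) = 3 + 2*b*(-126 + b) (v(b) = 3 + (b + b)*(b - 126) = 3 + (2*b)*(-126 + b) = 3 + 2*b*(-126 + b))
(v(10) + R(-77 + c(-1), A(-2))) + 29084 = ((3 - 252*10 + 2*10**2) + ((-2)**2 - 39*(-77 - 7))) + 29084 = ((3 - 2520 + 2*100) + (4 - 39*(-84))) + 29084 = ((3 - 2520 + 200) + (4 + 3276)) + 29084 = (-2317 + 3280) + 29084 = 963 + 29084 = 30047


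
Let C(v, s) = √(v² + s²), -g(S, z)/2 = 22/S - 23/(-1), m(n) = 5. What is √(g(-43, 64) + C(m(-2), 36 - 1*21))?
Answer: √(-83162 + 9245*√10)/43 ≈ 5.4005*I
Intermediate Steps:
g(S, z) = -46 - 44/S (g(S, z) = -2*(22/S - 23/(-1)) = -2*(22/S - 23*(-1)) = -2*(22/S + 23) = -2*(23 + 22/S) = -46 - 44/S)
C(v, s) = √(s² + v²)
√(g(-43, 64) + C(m(-2), 36 - 1*21)) = √((-46 - 44/(-43)) + √((36 - 1*21)² + 5²)) = √((-46 - 44*(-1/43)) + √((36 - 21)² + 25)) = √((-46 + 44/43) + √(15² + 25)) = √(-1934/43 + √(225 + 25)) = √(-1934/43 + √250) = √(-1934/43 + 5*√10)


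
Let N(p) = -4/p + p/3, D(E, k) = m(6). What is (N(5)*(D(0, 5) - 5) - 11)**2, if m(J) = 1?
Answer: 47089/225 ≈ 209.28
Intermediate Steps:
D(E, k) = 1
N(p) = -4/p + p/3 (N(p) = -4/p + p*(1/3) = -4/p + p/3)
(N(5)*(D(0, 5) - 5) - 11)**2 = ((-4/5 + (1/3)*5)*(1 - 5) - 11)**2 = ((-4*1/5 + 5/3)*(-4) - 11)**2 = ((-4/5 + 5/3)*(-4) - 11)**2 = ((13/15)*(-4) - 11)**2 = (-52/15 - 11)**2 = (-217/15)**2 = 47089/225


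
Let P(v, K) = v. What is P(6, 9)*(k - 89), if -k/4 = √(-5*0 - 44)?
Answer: -534 - 48*I*√11 ≈ -534.0 - 159.2*I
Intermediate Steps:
k = -8*I*√11 (k = -4*√(-5*0 - 44) = -4*√(0 - 44) = -8*I*√11 ≈ -26.533*I)
P(6, 9)*(k - 89) = 6*(-8*I*√11 - 89) = 6*(-89 - 8*I*√11) = -534 - 48*I*√11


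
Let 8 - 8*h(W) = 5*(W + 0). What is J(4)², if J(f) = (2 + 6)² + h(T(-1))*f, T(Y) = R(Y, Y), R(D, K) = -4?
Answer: 6084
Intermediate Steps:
T(Y) = -4
h(W) = 1 - 5*W/8 (h(W) = 1 - 5*(W + 0)/8 = 1 - 5*W/8)
J(f) = 64 + 7*f/2 (J(f) = (2 + 6)² + (1 - 5/8*(-4))*f = 8² + (1 + 5/2)*f = 64 + 7*f/2)
J(4)² = (64 + (7/2)*4)² = (64 + 14)² = 78² = 6084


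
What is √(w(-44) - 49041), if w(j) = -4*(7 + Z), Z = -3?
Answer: I*√49057 ≈ 221.49*I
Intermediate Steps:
w(j) = -16 (w(j) = -4*(7 - 3) = -4*4 = -16)
√(w(-44) - 49041) = √(-16 - 49041) = √(-49057) = I*√49057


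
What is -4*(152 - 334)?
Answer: 728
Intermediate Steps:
-4*(152 - 334) = -4*(-182) = 728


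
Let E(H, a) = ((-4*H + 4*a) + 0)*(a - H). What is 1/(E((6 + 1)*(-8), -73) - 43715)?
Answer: -1/42559 ≈ -2.3497e-5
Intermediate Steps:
E(H, a) = (a - H)*(-4*H + 4*a) (E(H, a) = (-4*H + 4*a)*(a - H) = (a - H)*(-4*H + 4*a))
1/(E((6 + 1)*(-8), -73) - 43715) = 1/((4*((6 + 1)*(-8))² + 4*(-73)² - 8*(6 + 1)*(-8)*(-73)) - 43715) = 1/((4*(7*(-8))² + 4*5329 - 8*7*(-8)*(-73)) - 43715) = 1/((4*(-56)² + 21316 - 8*(-56)*(-73)) - 43715) = 1/((4*3136 + 21316 - 32704) - 43715) = 1/((12544 + 21316 - 32704) - 43715) = 1/(1156 - 43715) = 1/(-42559) = -1/42559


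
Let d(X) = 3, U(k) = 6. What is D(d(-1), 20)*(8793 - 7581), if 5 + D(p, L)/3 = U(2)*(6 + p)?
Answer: 178164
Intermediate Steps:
D(p, L) = 93 + 18*p (D(p, L) = -15 + 3*(6*(6 + p)) = -15 + 3*(36 + 6*p) = -15 + (108 + 18*p) = 93 + 18*p)
D(d(-1), 20)*(8793 - 7581) = (93 + 18*3)*(8793 - 7581) = (93 + 54)*1212 = 147*1212 = 178164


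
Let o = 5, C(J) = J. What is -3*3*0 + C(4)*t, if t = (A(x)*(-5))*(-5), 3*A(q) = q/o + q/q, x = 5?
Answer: 200/3 ≈ 66.667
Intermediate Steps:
A(q) = 1/3 + q/15 (A(q) = (q/5 + q/q)/3 = (q*(1/5) + 1)/3 = (q/5 + 1)/3 = (1 + q/5)/3 = 1/3 + q/15)
t = 50/3 (t = ((1/3 + (1/15)*5)*(-5))*(-5) = ((1/3 + 1/3)*(-5))*(-5) = ((2/3)*(-5))*(-5) = -10/3*(-5) = 50/3 ≈ 16.667)
-3*3*0 + C(4)*t = -3*3*0 + 4*(50/3) = -9*0 + 200/3 = 0 + 200/3 = 200/3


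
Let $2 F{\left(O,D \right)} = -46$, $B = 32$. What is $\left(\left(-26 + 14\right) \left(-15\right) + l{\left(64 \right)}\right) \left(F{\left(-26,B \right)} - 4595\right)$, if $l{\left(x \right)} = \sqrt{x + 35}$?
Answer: $-831240 - 13854 \sqrt{11} \approx -8.7719 \cdot 10^{5}$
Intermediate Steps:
$F{\left(O,D \right)} = -23$ ($F{\left(O,D \right)} = \frac{1}{2} \left(-46\right) = -23$)
$l{\left(x \right)} = \sqrt{35 + x}$
$\left(\left(-26 + 14\right) \left(-15\right) + l{\left(64 \right)}\right) \left(F{\left(-26,B \right)} - 4595\right) = \left(\left(-26 + 14\right) \left(-15\right) + \sqrt{35 + 64}\right) \left(-23 - 4595\right) = \left(\left(-12\right) \left(-15\right) + \sqrt{99}\right) \left(-4618\right) = \left(180 + 3 \sqrt{11}\right) \left(-4618\right) = -831240 - 13854 \sqrt{11}$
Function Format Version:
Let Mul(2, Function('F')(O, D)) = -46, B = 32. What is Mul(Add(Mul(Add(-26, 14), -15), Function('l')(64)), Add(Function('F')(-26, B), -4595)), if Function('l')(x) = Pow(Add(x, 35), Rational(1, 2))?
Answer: Add(-831240, Mul(-13854, Pow(11, Rational(1, 2)))) ≈ -8.7719e+5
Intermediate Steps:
Function('F')(O, D) = -23 (Function('F')(O, D) = Mul(Rational(1, 2), -46) = -23)
Function('l')(x) = Pow(Add(35, x), Rational(1, 2))
Mul(Add(Mul(Add(-26, 14), -15), Function('l')(64)), Add(Function('F')(-26, B), -4595)) = Mul(Add(Mul(Add(-26, 14), -15), Pow(Add(35, 64), Rational(1, 2))), Add(-23, -4595)) = Mul(Add(Mul(-12, -15), Pow(99, Rational(1, 2))), -4618) = Mul(Add(180, Mul(3, Pow(11, Rational(1, 2)))), -4618) = Add(-831240, Mul(-13854, Pow(11, Rational(1, 2))))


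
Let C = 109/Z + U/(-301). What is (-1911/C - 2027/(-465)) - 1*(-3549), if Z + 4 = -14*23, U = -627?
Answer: 196328937526/79790745 ≈ 2460.5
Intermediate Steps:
Z = -326 (Z = -4 - 14*23 = -4 - 322 = -326)
C = 171593/98126 (C = 109/(-326) - 627/(-301) = 109*(-1/326) - 627*(-1/301) = -109/326 + 627/301 = 171593/98126 ≈ 1.7487)
(-1911/C - 2027/(-465)) - 1*(-3549) = (-1911/171593/98126 - 2027/(-465)) - 1*(-3549) = (-1911*98126/171593 - 2027*(-1/465)) + 3549 = (-187518786/171593 + 2027/465) + 3549 = -86848416479/79790745 + 3549 = 196328937526/79790745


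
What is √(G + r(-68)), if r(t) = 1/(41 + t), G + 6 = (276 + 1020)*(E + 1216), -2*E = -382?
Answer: √147700743/9 ≈ 1350.4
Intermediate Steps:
E = 191 (E = -½*(-382) = 191)
G = 1823466 (G = -6 + (276 + 1020)*(191 + 1216) = -6 + 1296*1407 = -6 + 1823472 = 1823466)
√(G + r(-68)) = √(1823466 + 1/(41 - 68)) = √(1823466 + 1/(-27)) = √(1823466 - 1/27) = √(49233581/27) = √147700743/9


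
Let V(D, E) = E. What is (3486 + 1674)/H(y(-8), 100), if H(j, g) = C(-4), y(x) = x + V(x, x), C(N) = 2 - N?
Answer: 860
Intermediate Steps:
y(x) = 2*x (y(x) = x + x = 2*x)
H(j, g) = 6 (H(j, g) = 2 - 1*(-4) = 2 + 4 = 6)
(3486 + 1674)/H(y(-8), 100) = (3486 + 1674)/6 = 5160*(⅙) = 860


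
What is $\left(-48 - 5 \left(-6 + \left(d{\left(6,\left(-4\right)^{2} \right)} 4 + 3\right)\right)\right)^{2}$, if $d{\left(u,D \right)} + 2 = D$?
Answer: $97969$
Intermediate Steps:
$d{\left(u,D \right)} = -2 + D$
$\left(-48 - 5 \left(-6 + \left(d{\left(6,\left(-4\right)^{2} \right)} 4 + 3\right)\right)\right)^{2} = \left(-48 - 5 \left(-6 + \left(\left(-2 + \left(-4\right)^{2}\right) 4 + 3\right)\right)\right)^{2} = \left(-48 - 5 \left(-6 + \left(\left(-2 + 16\right) 4 + 3\right)\right)\right)^{2} = \left(-48 - 5 \left(-6 + \left(14 \cdot 4 + 3\right)\right)\right)^{2} = \left(-48 - 5 \left(-6 + \left(56 + 3\right)\right)\right)^{2} = \left(-48 - 5 \left(-6 + 59\right)\right)^{2} = \left(-48 - 265\right)^{2} = \left(-313\right)^{2} = 97969$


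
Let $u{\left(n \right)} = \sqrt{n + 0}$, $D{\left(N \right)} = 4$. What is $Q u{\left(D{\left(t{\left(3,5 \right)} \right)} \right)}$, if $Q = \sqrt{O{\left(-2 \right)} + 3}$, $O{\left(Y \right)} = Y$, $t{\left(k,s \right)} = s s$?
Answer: $2$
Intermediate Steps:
$t{\left(k,s \right)} = s^{2}$
$Q = 1$ ($Q = \sqrt{-2 + 3} = \sqrt{1} = 1$)
$u{\left(n \right)} = \sqrt{n}$
$Q u{\left(D{\left(t{\left(3,5 \right)} \right)} \right)} = 1 \sqrt{4} = 1 \cdot 2 = 2$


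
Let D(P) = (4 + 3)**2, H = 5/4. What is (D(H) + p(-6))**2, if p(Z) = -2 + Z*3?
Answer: 841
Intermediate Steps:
p(Z) = -2 + 3*Z
H = 5/4 (H = 5*(1/4) = 5/4 ≈ 1.2500)
D(P) = 49 (D(P) = 7**2 = 49)
(D(H) + p(-6))**2 = (49 + (-2 + 3*(-6)))**2 = (49 + (-2 - 18))**2 = (49 - 20)**2 = 29**2 = 841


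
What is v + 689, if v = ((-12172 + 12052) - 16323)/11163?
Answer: 2558288/3721 ≈ 687.53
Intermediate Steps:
v = -5481/3721 (v = (-120 - 16323)*(1/11163) = -16443*1/11163 = -5481/3721 ≈ -1.4730)
v + 689 = -5481/3721 + 689 = 2558288/3721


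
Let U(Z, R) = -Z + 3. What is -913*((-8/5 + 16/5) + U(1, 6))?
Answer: -16434/5 ≈ -3286.8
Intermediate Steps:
U(Z, R) = 3 - Z
-913*((-8/5 + 16/5) + U(1, 6)) = -913*((-8/5 + 16/5) + (3 - 1*1)) = -913*((-8*⅕ + 16*(⅕)) + (3 - 1)) = -913*((-8/5 + 16/5) + 2) = -913*(8/5 + 2) = -913*18/5 = -16434/5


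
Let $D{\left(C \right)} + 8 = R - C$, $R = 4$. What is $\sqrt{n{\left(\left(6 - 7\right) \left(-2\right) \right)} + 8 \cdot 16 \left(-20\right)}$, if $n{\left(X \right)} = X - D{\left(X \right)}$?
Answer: $2 i \sqrt{638} \approx 50.517 i$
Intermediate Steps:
$D{\left(C \right)} = -4 - C$ ($D{\left(C \right)} = -8 - \left(-4 + C\right) = -4 - C$)
$n{\left(X \right)} = 4 + 2 X$ ($n{\left(X \right)} = X - \left(-4 - X\right) = X + \left(4 + X\right) = 4 + 2 X$)
$\sqrt{n{\left(\left(6 - 7\right) \left(-2\right) \right)} + 8 \cdot 16 \left(-20\right)} = \sqrt{\left(4 + 2 \left(6 - 7\right) \left(-2\right)\right) + 8 \cdot 16 \left(-20\right)} = \sqrt{\left(4 + 2 \left(\left(-1\right) \left(-2\right)\right)\right) + 128 \left(-20\right)} = \sqrt{\left(4 + 2 \cdot 2\right) - 2560} = \sqrt{\left(4 + 4\right) - 2560} = \sqrt{8 - 2560} = \sqrt{-2552} = 2 i \sqrt{638}$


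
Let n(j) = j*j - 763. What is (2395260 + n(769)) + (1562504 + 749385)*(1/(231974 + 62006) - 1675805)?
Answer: -1138958529531870371/293980 ≈ -3.8743e+12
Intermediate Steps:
n(j) = -763 + j² (n(j) = j² - 763 = -763 + j²)
(2395260 + n(769)) + (1562504 + 749385)*(1/(231974 + 62006) - 1675805) = (2395260 + (-763 + 769²)) + (1562504 + 749385)*(1/(231974 + 62006) - 1675805) = (2395260 + (-763 + 591361)) + 2311889*(1/293980 - 1675805) = (2395260 + 590598) + 2311889*(1/293980 - 1675805) = 2985858 + 2311889*(-492653153899/293980) = 2985858 - 1138959407314405211/293980 = -1138958529531870371/293980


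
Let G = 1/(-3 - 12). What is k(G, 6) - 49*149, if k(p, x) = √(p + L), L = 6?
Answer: -7301 + √1335/15 ≈ -7298.6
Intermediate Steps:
G = -1/15 (G = 1/(-15) = -1/15 ≈ -0.066667)
k(p, x) = √(6 + p) (k(p, x) = √(p + 6) = √(6 + p))
k(G, 6) - 49*149 = √(6 - 1/15) - 49*149 = √(89/15) - 7301 = √1335/15 - 7301 = -7301 + √1335/15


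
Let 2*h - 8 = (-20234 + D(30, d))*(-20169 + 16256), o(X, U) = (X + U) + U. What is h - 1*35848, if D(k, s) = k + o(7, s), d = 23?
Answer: 78779175/2 ≈ 3.9390e+7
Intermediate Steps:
o(X, U) = X + 2*U (o(X, U) = (U + X) + U = X + 2*U)
D(k, s) = 7 + k + 2*s (D(k, s) = k + (7 + 2*s) = 7 + k + 2*s)
h = 78850871/2 (h = 4 + ((-20234 + (7 + 30 + 2*23))*(-20169 + 16256))/2 = 4 + ((-20234 + (7 + 30 + 46))*(-3913))/2 = 4 + ((-20234 + 83)*(-3913))/2 = 4 + (-20151*(-3913))/2 = 4 + (1/2)*78850863 = 4 + 78850863/2 = 78850871/2 ≈ 3.9425e+7)
h - 1*35848 = 78850871/2 - 1*35848 = 78850871/2 - 35848 = 78779175/2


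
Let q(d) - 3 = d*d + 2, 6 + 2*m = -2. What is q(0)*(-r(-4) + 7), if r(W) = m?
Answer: 55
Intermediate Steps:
m = -4 (m = -3 + (½)*(-2) = -3 - 1 = -4)
r(W) = -4
q(d) = 5 + d² (q(d) = 3 + (d*d + 2) = 3 + (d² + 2) = 3 + (2 + d²) = 5 + d²)
q(0)*(-r(-4) + 7) = (5 + 0²)*(-1*(-4) + 7) = (5 + 0)*(4 + 7) = 5*11 = 55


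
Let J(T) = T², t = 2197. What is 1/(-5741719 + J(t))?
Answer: -1/914910 ≈ -1.0930e-6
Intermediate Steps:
1/(-5741719 + J(t)) = 1/(-5741719 + 2197²) = 1/(-5741719 + 4826809) = 1/(-914910) = -1/914910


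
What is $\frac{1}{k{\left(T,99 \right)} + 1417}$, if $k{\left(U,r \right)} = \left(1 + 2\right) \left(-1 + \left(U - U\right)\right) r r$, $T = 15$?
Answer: $- \frac{1}{27986} \approx -3.5732 \cdot 10^{-5}$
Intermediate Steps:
$k{\left(U,r \right)} = - 3 r^{2}$ ($k{\left(U,r \right)} = 3 \left(-1 + 0\right) r r = 3 \left(-1\right) r r = - 3 r r = - 3 r^{2}$)
$\frac{1}{k{\left(T,99 \right)} + 1417} = \frac{1}{- 3 \cdot 99^{2} + 1417} = \frac{1}{\left(-3\right) 9801 + 1417} = \frac{1}{-29403 + 1417} = \frac{1}{-27986} = - \frac{1}{27986}$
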